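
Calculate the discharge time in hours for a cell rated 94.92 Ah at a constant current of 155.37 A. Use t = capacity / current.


t = capacity / current = 94.92 / 155.37 = 0.6109 hr

0.6109 hr


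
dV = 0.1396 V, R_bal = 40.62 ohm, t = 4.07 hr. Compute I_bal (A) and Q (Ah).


I_bal = dV / R = 0.1396 / 40.62 = 0.0034367 A
Q = I_bal * t = 0.0034367 * 4.07 = 0.01399 Ah

I=0.0034367 A, Q=0.01399 Ah


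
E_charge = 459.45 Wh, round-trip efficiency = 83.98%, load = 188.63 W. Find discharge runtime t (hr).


Step 1: E_discharge = eta/100 * E_charge = 83.98/100 * 459.45 = 385.85 Wh
Step 2: t = E_discharge / P = 385.85 / 188.63 = 2.046 hr

2.046 hr


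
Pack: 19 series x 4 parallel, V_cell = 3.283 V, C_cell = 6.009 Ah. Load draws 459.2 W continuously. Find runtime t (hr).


Step 1: E_pack = Ns * V_cell * Np * C_cell = 19 * 3.283 * 4 * 6.009 = 1499.3 Wh
Step 2: t = E_pack / P = 1499.3 / 459.2 = 3.265 hr

3.265 hr


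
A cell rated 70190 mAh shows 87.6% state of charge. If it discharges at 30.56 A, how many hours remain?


Convert: C_total = 70190 mAh = 70.19 Ah
Step 1: remaining = SOC/100 * C_total = 87.6/100 * 70.19 = 61.486 Ah
Step 2: t = remaining / I = 61.486 / 30.56 = 2.012 hr

2.012 hr


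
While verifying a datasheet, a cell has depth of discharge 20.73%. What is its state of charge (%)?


SOC = 100 - DOD = 100 - 20.73 = 79.27%

79.27%


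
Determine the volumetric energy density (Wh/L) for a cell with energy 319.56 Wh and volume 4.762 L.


ED = E / V = 319.56 / 4.762 = 67.11 Wh/L

67.11 Wh/L


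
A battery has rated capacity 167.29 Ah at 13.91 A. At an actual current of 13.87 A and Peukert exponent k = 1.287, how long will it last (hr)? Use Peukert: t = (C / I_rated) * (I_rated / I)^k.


t_rated = C / I_rated = 167.29 / 13.91 = 12.027 hr
(I_rated/I)^k = (1.0029)^1.287 = 1.0037
t = t_rated * (I_rated/I)^k = 12.027 * 1.0037 = 12.07 hr

12.07 hr


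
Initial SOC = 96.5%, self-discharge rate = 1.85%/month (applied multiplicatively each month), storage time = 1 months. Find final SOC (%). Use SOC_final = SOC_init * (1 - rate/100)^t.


Monthly retention factor = 1 - 1.85/100 = 0.9815
Over 1 months: factor^1 = 0.9815
SOC_final = 96.5 * 0.9815 = 94.71%

94.71%


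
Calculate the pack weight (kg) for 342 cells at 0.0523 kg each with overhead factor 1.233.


Cell mass sum = 342 * 0.0523 = 17.887 kg
With overhead 1.233: m_pack = 17.887 * 1.233 = 22.05 kg

22.05 kg


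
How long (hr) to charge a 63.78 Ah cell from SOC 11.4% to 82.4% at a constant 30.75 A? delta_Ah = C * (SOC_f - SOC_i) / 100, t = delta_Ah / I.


delta_Ah = 63.78 * (82.4 - 11.4) / 100 = 45.284 Ah
t = delta_Ah / I = 45.284 / 30.75 = 1.473 hr

1.473 hr


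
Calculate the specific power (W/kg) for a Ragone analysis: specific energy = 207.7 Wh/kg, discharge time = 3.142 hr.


Specific power = 207.7 Wh/kg / 3.142 hr = 66.10 W/kg

66.10 W/kg


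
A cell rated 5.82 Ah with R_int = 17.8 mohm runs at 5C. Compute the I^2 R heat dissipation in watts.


Convert: R = 17.8 mohm = 0.0178 ohm
Step 1: I = C_rate * capacity = 5 * 5.82 = 29.1 A
Step 2: Q = I^2 * R = 29.1^2 * 0.0178 = 846.81 * 0.0178 = 15.07 W

15.07 W


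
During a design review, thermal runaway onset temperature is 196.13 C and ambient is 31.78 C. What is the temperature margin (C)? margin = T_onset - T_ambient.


margin = T_onset - T_ambient = 196.13 - 31.78 = 164.35 C

164.35 C


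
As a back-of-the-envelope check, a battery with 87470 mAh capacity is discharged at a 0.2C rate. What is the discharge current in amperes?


Convert: capacity = 87470 mAh = 87.47 Ah
I = C_rate * capacity = 0.2 * 87.47 = 17.494 A

17.494 A


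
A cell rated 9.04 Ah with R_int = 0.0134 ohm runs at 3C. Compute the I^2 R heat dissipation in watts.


Step 1: I = C_rate * capacity = 3 * 9.04 = 27.12 A
Step 2: Q = I^2 * R = 27.12^2 * 0.0134 = 735.49 * 0.0134 = 9.856 W

9.856 W


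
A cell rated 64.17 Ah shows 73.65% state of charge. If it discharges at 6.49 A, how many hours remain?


Step 1: remaining = SOC/100 * C_total = 73.65/100 * 64.17 = 47.261 Ah
Step 2: t = remaining / I = 47.261 / 6.49 = 7.282 hr

7.282 hr


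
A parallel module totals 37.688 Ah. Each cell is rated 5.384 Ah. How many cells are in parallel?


n = C_total / C_cell = 37.688 / 5.384 = 7

7


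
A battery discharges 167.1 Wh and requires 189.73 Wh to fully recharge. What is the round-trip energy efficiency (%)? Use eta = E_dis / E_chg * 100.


Round-trip efficiency = 167.1/189.73 * 100% = 88.07%

88.07%


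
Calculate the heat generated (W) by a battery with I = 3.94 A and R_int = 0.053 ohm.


Q = I^2 * R = 3.94^2 * 0.053 = 0.8228 W

0.8228 W


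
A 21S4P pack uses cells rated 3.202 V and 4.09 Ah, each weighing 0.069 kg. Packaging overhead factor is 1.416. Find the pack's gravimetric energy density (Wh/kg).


Step 1: V_pack = 21 * 3.202 = 67.242 V
Step 2: C_pack = 4 * 4.09 = 16.36 Ah
Step 3: E_pack = V_pack * C_pack = 67.242 * 16.36 = 1100.1 Wh
Step 4: m_pack = 21 * 4 * 0.069 * 1.416 = 8.2071 kg
Step 5: ED = E_pack / m_pack = 1100.1 / 8.2071 = 134.0 Wh/kg

134.0 Wh/kg


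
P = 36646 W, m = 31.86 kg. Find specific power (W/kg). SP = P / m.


Specific power = 36646 W / 31.86 kg = 1150 W/kg

1150 W/kg


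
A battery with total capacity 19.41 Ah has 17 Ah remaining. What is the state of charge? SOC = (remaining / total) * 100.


SOC% = 17 / 19.41 * 100 = 87.58%

87.58%


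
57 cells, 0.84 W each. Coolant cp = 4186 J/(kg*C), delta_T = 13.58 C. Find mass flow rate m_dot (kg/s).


Q_total = 57 * 0.84 = 47.88 W
m_dot = Q_total / (cp * dT) = 47.88 / (4186 * 13.58) = 8.423e-04 kg/s

8.423e-04 kg/s


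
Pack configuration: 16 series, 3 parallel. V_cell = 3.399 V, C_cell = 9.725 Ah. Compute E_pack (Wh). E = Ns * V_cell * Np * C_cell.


E = Ns * Vcell * Np * Ccell = 16 * 3.399 * 3 * 9.725 = 1587 Wh

1587 Wh


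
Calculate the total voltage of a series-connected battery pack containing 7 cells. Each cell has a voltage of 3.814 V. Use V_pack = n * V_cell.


V_pack = n * V_cell = 7 * 3.814 = 26.698 V

26.698 V


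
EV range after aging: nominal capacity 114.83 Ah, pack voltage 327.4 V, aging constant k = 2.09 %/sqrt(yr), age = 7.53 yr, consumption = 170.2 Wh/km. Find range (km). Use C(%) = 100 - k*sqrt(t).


Step 1: capacity retention = 100 - 2.09 * sqrt(7.53) = 100 - 2.09 * 2.7441 = 94.265%
Step 2: C_now = 114.83 * 94.265/100 = 108.24 Ah
Step 3: E_pack = V * C_now = 327.4 * 108.24 = 35438 Wh
Step 4: range = E_pack / consumption = 35438 / 170.2 = 208.2 km

208.2 km


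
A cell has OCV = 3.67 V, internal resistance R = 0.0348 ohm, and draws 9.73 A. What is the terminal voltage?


IR drop = 9.73 * 0.0348 = 0.3386 V
V = 3.67 - 0.3386 = 3.331 V

3.331 V


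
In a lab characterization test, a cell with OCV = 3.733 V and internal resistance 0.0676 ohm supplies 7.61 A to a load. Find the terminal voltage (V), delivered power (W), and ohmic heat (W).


Step 1: V_terminal = OCV - I*R = 3.733 - 7.61 * 0.0676 = 3.2186 V
Step 2: P_out = V_terminal * I = 3.2186 * 7.61 = 24.49 W
Step 3: Q = I^2 * R = 7.61^2 * 0.0676 = 3.915 W

V=3.2186 V, P=24.49 W, Q=3.915 W


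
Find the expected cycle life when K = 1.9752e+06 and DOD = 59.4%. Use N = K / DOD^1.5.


DOD^1.5 = 457.8
N = K / DOD^1.5 = 1.9752e+06 / 457.8 = 4315

4315 cycles


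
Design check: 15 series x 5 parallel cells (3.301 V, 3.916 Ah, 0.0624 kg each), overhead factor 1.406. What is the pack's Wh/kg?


Step 1: V_pack = 15 * 3.301 = 49.515 V
Step 2: C_pack = 5 * 3.916 = 19.58 Ah
Step 3: E_pack = V_pack * C_pack = 49.515 * 19.58 = 969.5 Wh
Step 4: m_pack = 15 * 5 * 0.0624 * 1.406 = 6.5801 kg
Step 5: ED = E_pack / m_pack = 969.5 / 6.5801 = 147.3 Wh/kg

147.3 Wh/kg


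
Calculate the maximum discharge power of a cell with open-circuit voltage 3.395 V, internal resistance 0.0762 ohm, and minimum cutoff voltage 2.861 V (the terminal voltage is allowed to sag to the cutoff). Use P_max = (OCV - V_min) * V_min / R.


P_max = (OCV - V_min) * V_min / R = (3.395 - 2.861) * 2.861 / 0.0762 = 0.534 * 2.861 / 0.0762 = 20.05 W

20.05 W


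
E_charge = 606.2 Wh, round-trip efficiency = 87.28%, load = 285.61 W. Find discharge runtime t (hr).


Step 1: E_discharge = eta/100 * E_charge = 87.28/100 * 606.2 = 529.09 Wh
Step 2: t = E_discharge / P = 529.09 / 285.61 = 1.852 hr

1.852 hr


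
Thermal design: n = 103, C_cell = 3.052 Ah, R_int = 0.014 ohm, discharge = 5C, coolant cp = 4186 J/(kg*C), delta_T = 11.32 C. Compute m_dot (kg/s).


Step 1: I = 5 * 3.052 = 15.26 A
Step 2: Q_cell = I^2 * R = 15.26^2 * 0.014 = 3.2601 W
Step 3: Q_total = 103 * 3.2601 = 335.79 W
Step 4: m_dot = Q_total / (cp * dT) = 335.79 / (4186 * 11.32) = 0.007086 kg/s

0.007086 kg/s


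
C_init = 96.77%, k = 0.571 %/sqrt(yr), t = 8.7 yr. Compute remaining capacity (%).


sqrt(t) = sqrt(8.7) = 2.9496
C_final = 96.77 - 0.571 * 2.9496 = 95.09%

95.09%


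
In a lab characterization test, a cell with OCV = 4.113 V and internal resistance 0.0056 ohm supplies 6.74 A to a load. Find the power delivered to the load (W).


Step 1: V_terminal = OCV - I*R = 4.113 - 6.74 * 0.0056 = 4.0753 V
Step 2: P_out = V_terminal * I = 4.0753 * 6.74 = 27.47 W

27.47 W


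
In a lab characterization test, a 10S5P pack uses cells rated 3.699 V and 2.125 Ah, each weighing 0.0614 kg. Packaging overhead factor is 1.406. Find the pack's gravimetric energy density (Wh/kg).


Step 1: V_pack = 10 * 3.699 = 36.99 V
Step 2: C_pack = 5 * 2.125 = 10.625 Ah
Step 3: E_pack = V_pack * C_pack = 36.99 * 10.625 = 393.02 Wh
Step 4: m_pack = 10 * 5 * 0.0614 * 1.406 = 4.3164 kg
Step 5: ED = E_pack / m_pack = 393.02 / 4.3164 = 91.05 Wh/kg

91.05 Wh/kg


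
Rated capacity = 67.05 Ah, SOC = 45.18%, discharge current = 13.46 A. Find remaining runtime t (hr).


Step 1: remaining = SOC/100 * C_total = 45.18/100 * 67.05 = 30.293 Ah
Step 2: t = remaining / I = 30.293 / 13.46 = 2.251 hr

2.251 hr


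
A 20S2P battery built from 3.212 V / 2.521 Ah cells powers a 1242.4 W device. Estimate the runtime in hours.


Step 1: E_pack = Ns * V_cell * Np * C_cell = 20 * 3.212 * 2 * 2.521 = 323.9 Wh
Step 2: t = E_pack / P = 323.9 / 1242.4 = 0.2607 hr

0.2607 hr


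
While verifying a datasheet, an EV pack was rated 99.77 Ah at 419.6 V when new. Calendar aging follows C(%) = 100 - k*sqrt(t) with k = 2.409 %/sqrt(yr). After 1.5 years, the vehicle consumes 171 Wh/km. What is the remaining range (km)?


Step 1: capacity retention = 100 - 2.409 * sqrt(1.5) = 100 - 2.409 * 1.2247 = 97.05%
Step 2: C_now = 99.77 * 97.05/100 = 96.827 Ah
Step 3: E_pack = V * C_now = 419.6 * 96.827 = 40629 Wh
Step 4: range = E_pack / consumption = 40629 / 171 = 237.6 km

237.6 km


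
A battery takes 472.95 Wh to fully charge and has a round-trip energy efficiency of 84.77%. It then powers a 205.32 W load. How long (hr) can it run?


Step 1: E_discharge = eta/100 * E_charge = 84.77/100 * 472.95 = 400.92 Wh
Step 2: t = E_discharge / P = 400.92 / 205.32 = 1.953 hr

1.953 hr


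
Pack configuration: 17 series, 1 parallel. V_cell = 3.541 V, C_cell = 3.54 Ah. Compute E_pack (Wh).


E = Ns * Vcell * Np * Ccell = 17 * 3.541 * 1 * 3.54 = 213.1 Wh

213.1 Wh


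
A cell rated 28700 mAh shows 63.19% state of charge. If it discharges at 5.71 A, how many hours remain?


Convert: C_total = 28700 mAh = 28.7 Ah
Step 1: remaining = SOC/100 * C_total = 63.19/100 * 28.7 = 18.136 Ah
Step 2: t = remaining / I = 18.136 / 5.71 = 3.176 hr

3.176 hr


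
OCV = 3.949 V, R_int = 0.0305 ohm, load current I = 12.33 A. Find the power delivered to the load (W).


Step 1: V_terminal = OCV - I*R = 3.949 - 12.33 * 0.0305 = 3.5729 V
Step 2: P_out = V_terminal * I = 3.5729 * 12.33 = 44.05 W

44.05 W


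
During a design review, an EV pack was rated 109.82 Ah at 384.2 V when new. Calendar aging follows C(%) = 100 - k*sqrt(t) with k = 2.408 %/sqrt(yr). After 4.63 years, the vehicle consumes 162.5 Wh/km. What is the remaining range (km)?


Step 1: capacity retention = 100 - 2.408 * sqrt(4.63) = 100 - 2.408 * 2.1517 = 94.819%
Step 2: C_now = 109.82 * 94.819/100 = 104.13 Ah
Step 3: E_pack = V * C_now = 384.2 * 104.13 = 40007 Wh
Step 4: range = E_pack / consumption = 40007 / 162.5 = 246.2 km

246.2 km


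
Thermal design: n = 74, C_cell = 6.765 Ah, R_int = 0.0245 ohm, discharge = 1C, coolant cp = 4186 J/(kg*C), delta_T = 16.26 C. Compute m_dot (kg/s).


Step 1: I = 1 * 6.765 = 6.765 A
Step 2: Q_cell = I^2 * R = 6.765^2 * 0.0245 = 1.1212 W
Step 3: Q_total = 74 * 1.1212 = 82.969 W
Step 4: m_dot = Q_total / (cp * dT) = 82.969 / (4186 * 16.26) = 0.001219 kg/s

0.001219 kg/s


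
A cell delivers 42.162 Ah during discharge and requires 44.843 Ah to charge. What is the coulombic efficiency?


eta_c = Q_dis / Q_chg * 100 = 42.162 / 44.843 * 100 = 94.02%

94.02%


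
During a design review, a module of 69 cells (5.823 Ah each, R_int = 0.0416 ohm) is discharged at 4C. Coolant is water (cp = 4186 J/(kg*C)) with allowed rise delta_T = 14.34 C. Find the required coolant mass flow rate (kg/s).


Step 1: I = 4 * 5.823 = 23.292 A
Step 2: Q_cell = I^2 * R = 23.292^2 * 0.0416 = 22.569 W
Step 3: Q_total = 69 * 22.569 = 1557.3 W
Step 4: m_dot = Q_total / (cp * dT) = 1557.3 / (4186 * 14.34) = 0.02594 kg/s

0.02594 kg/s


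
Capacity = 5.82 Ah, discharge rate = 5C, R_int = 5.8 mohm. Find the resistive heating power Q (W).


Convert: R = 5.8 mohm = 0.0058 ohm
Step 1: I = C_rate * capacity = 5 * 5.82 = 29.1 A
Step 2: Q = I^2 * R = 29.1^2 * 0.0058 = 846.81 * 0.0058 = 4.911 W

4.911 W


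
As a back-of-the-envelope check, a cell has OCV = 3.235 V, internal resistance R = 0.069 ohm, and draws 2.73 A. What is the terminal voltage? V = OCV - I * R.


IR drop = 2.73 * 0.069 = 0.18837 V
V = 3.235 - 0.18837 = 3.047 V

3.047 V


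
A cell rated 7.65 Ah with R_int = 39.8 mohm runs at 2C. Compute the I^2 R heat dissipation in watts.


Convert: R = 39.8 mohm = 0.0398 ohm
Step 1: I = C_rate * capacity = 2 * 7.65 = 15.3 A
Step 2: Q = I^2 * R = 15.3^2 * 0.0398 = 234.09 * 0.0398 = 9.317 W

9.317 W


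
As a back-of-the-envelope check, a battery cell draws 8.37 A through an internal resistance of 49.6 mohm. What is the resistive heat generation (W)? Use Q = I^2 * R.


Convert: R = 49.6 mohm = 0.0496 ohm
Q = I^2 * R = 8.37^2 * 0.0496 = 3.475 W

3.475 W


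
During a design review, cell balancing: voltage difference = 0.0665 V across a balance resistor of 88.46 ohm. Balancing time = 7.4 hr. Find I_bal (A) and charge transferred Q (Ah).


First, Ohm's law: I_bal = 0.0665 V / 88.46 ohm = 7.5175e-04 A
Then Q = I * t = 7.5175e-04 A * 7.4 hr = 0.005563 Ah

I=7.5175e-04 A, Q=0.005563 Ah


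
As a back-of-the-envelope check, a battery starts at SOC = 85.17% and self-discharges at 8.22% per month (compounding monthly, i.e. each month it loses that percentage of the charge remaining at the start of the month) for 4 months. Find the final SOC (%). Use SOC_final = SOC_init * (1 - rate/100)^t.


decay = (1 - 8.22/100)^4 = 0.70957
SOC_final = 85.17 * 0.70957 = 60.43%

60.43%


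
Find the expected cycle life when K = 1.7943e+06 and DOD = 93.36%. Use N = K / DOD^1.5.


DOD^1.5 = 902.07
N = K / DOD^1.5 = 1.7943e+06 / 902.07 = 1989

1989 cycles


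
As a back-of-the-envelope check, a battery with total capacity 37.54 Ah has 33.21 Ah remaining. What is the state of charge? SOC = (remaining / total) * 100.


SOC = (remaining / total) * 100 = (33.21 / 37.54) * 100 = 88.47%

88.47%


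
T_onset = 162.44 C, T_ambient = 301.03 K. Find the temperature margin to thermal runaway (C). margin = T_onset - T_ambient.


Convert: T_ambient = 301.03 K = 27.88 C
margin = 162.44 - 27.88 = 134.56 C

134.56 C


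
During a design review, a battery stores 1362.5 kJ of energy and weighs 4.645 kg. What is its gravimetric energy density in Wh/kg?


Convert: E = 1362.5 kJ = 378.47 Wh
ED = E / m = 378.47 / 4.645 = 81.48 Wh/kg

81.48 Wh/kg


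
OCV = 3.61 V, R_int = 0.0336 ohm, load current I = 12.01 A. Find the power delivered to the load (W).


Step 1: V_terminal = OCV - I*R = 3.61 - 12.01 * 0.0336 = 3.2065 V
Step 2: P_out = V_terminal * I = 3.2065 * 12.01 = 38.51 W

38.51 W


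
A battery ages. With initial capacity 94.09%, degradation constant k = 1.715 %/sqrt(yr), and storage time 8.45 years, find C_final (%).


Step 1: sqrt(8.45 yr) = 2.9069
Step 2: drop = 1.715 * 2.9069 = 4.9853
Step 3: C_final = 94.09 - 4.9853 = 89.10%

89.10%


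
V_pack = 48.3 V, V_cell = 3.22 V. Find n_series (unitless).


n = V_pack / V_cell = 48.3 / 3.22 = 15

15


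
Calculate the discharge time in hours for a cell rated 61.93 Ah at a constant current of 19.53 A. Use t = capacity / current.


t = capacity / current = 61.93 / 19.53 = 3.171 hr

3.171 hr


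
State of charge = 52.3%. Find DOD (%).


DOD = 100 - SOC = 100 - 52.3 = 47.7%

47.7%


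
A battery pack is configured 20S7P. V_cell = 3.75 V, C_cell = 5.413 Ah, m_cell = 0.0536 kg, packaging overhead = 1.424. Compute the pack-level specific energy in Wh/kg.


Step 1: V_pack = 20 * 3.75 = 75 V
Step 2: C_pack = 7 * 5.413 = 37.891 Ah
Step 3: E_pack = V_pack * C_pack = 75 * 37.891 = 2841.8 Wh
Step 4: m_pack = 20 * 7 * 0.0536 * 1.424 = 10.686 kg
Step 5: ED = E_pack / m_pack = 2841.8 / 10.686 = 265.9 Wh/kg

265.9 Wh/kg


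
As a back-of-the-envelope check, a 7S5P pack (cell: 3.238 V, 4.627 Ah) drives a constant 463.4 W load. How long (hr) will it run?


Step 1: E_pack = Ns * V_cell * Np * C_cell = 7 * 3.238 * 5 * 4.627 = 524.38 Wh
Step 2: t = E_pack / P = 524.38 / 463.4 = 1.132 hr

1.132 hr


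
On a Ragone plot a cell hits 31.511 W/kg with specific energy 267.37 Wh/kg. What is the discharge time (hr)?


t = E / P = 267.37 / 31.511 = 8.485 hr

8.485 hr


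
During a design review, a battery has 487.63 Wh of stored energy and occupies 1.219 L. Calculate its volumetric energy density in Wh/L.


Volumetric ED = 487.63 Wh / 1.219 L = 400.0 Wh/L

400.0 Wh/L


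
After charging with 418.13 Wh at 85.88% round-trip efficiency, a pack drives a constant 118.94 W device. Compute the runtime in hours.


Step 1: E_discharge = eta/100 * E_charge = 85.88/100 * 418.13 = 359.09 Wh
Step 2: t = E_discharge / P = 359.09 / 118.94 = 3.019 hr

3.019 hr


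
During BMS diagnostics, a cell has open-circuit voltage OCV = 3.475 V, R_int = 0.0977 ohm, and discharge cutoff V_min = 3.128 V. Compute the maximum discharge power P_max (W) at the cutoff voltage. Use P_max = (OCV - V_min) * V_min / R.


dV = OCV - V_min = 0.347 V (so I_max = dV / R)
P_max = dV * V_min / R = 0.347 * 3.128 / 0.0977 = 11.11 W

11.11 W


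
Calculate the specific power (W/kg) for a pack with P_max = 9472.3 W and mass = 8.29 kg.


Specific power = 9472.3 W / 8.29 kg = 1143 W/kg

1143 W/kg


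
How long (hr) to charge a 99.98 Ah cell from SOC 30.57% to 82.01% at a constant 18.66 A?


delta_Ah = 99.98 * (82.01 - 30.57) / 100 = 51.43 Ah
t = delta_Ah / I = 51.43 / 18.66 = 2.756 hr

2.756 hr


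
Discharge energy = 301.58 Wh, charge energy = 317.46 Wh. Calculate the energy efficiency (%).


Round-trip efficiency = 301.58/317.46 * 100% = 95.00%

95.00%


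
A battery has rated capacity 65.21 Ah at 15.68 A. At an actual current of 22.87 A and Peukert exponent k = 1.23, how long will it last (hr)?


t_rated = C / I_rated = 65.21 / 15.68 = 4.1588 hr
(I_rated/I)^k = (0.68561)^1.23 = 0.6286
t = t_rated * (I_rated/I)^k = 4.1588 * 0.6286 = 2.614 hr

2.614 hr


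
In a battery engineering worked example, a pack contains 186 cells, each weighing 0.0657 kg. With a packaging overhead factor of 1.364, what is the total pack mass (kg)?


Cell mass sum = 186 * 0.0657 = 12.22 kg
With overhead 1.364: m_pack = 12.22 * 1.364 = 16.67 kg

16.67 kg


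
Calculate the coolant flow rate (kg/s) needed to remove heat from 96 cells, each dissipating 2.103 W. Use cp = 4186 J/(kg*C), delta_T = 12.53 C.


Q_total = 96 * 2.103 = 201.89 W
m_dot = Q_total / (cp * dT) = 201.89 / (4186 * 12.53) = 0.003849 kg/s

0.003849 kg/s


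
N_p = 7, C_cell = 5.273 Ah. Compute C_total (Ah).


C_total = 7 * 5.273 = 36.911 Ah

36.911 Ah


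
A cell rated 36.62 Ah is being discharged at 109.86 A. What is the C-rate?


C_rate = I / capacity = 109.86 / 36.62 = 3C

3C


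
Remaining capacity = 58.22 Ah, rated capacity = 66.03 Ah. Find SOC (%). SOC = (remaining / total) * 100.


SOC = (remaining / total) * 100 = (58.22 / 66.03) * 100 = 88.17%

88.17%


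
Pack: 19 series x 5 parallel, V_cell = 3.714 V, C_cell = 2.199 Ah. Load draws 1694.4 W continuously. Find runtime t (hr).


Step 1: E_pack = Ns * V_cell * Np * C_cell = 19 * 3.714 * 5 * 2.199 = 775.87 Wh
Step 2: t = E_pack / P = 775.87 / 1694.4 = 0.4579 hr

0.4579 hr


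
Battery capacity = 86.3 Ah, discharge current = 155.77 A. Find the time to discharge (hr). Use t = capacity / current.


t = capacity / current = 86.3 / 155.77 = 0.5540 hr

0.5540 hr


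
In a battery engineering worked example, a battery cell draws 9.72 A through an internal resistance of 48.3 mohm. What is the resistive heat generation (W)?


Convert: R = 48.3 mohm = 0.0483 ohm
Q = I^2 * R = 9.72^2 * 0.0483 = 4.563 W

4.563 W


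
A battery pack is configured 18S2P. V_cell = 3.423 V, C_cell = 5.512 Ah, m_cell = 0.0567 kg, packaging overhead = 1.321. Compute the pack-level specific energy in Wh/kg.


Step 1: V_pack = 18 * 3.423 = 61.614 V
Step 2: C_pack = 2 * 5.512 = 11.024 Ah
Step 3: E_pack = V_pack * C_pack = 61.614 * 11.024 = 679.23 Wh
Step 4: m_pack = 18 * 2 * 0.0567 * 1.321 = 2.6964 kg
Step 5: ED = E_pack / m_pack = 679.23 / 2.6964 = 251.9 Wh/kg

251.9 Wh/kg


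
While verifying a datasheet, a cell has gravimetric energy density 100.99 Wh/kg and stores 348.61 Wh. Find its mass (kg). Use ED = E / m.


m = E / ED = 348.61 / 100.99 = 3.452 kg

3.452 kg


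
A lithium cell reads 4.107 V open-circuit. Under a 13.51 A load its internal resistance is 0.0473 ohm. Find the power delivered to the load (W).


Step 1: V_terminal = OCV - I*R = 4.107 - 13.51 * 0.0473 = 3.468 V
Step 2: P_out = V_terminal * I = 3.468 * 13.51 = 46.85 W

46.85 W


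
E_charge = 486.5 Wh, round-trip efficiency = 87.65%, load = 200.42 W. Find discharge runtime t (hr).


Step 1: E_discharge = eta/100 * E_charge = 87.65/100 * 486.5 = 426.42 Wh
Step 2: t = E_discharge / P = 426.42 / 200.42 = 2.128 hr

2.128 hr


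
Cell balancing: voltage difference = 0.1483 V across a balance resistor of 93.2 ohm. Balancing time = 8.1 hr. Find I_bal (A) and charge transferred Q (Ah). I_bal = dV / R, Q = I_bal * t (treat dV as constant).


I_bal = dV / R = 0.1483 / 93.2 = 0.0015912 A
Q = I_bal * t = 0.0015912 * 8.1 = 0.01289 Ah

I=0.0015912 A, Q=0.01289 Ah


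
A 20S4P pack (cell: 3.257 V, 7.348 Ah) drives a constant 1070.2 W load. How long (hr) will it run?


Step 1: E_pack = Ns * V_cell * Np * C_cell = 20 * 3.257 * 4 * 7.348 = 1914.6 Wh
Step 2: t = E_pack / P = 1914.6 / 1070.2 = 1.789 hr

1.789 hr


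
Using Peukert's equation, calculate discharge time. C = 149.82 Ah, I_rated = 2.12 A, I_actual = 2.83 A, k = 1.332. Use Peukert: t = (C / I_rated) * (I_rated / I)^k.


Step 1: t_rated = C / I_rated = 149.82 / 2.12 = 70.67 hr
Step 2: ratio = 2.12 / 2.83 = 0.74912
Step 3: ratio^k = 0.74912^1.332 = 0.68062
Step 4: t = t_rated * ratio^k = 70.67 * 0.68062 = 48.10 hr

48.10 hr


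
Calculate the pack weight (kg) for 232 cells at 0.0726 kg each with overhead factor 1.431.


m_pack = n * m_cell * overhead = 232 * 0.0726 * 1.431 = 24.10 kg

24.10 kg


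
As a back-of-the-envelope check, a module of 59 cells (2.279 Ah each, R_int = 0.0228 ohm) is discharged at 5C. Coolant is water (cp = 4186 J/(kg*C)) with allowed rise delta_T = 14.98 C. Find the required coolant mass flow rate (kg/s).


Step 1: I = 5 * 2.279 = 11.395 A
Step 2: Q_cell = I^2 * R = 11.395^2 * 0.0228 = 2.9605 W
Step 3: Q_total = 59 * 2.9605 = 174.67 W
Step 4: m_dot = Q_total / (cp * dT) = 174.67 / (4186 * 14.98) = 0.002786 kg/s

0.002786 kg/s


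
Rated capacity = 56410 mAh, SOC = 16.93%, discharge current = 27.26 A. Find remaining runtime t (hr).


Convert: C_total = 56410 mAh = 56.41 Ah
Step 1: remaining = SOC/100 * C_total = 16.93/100 * 56.41 = 9.5502 Ah
Step 2: t = remaining / I = 9.5502 / 27.26 = 0.3503 hr

0.3503 hr


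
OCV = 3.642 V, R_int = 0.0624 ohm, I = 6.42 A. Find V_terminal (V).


IR drop = 6.42 * 0.0624 = 0.40061 V
V = 3.642 - 0.40061 = 3.241 V

3.241 V


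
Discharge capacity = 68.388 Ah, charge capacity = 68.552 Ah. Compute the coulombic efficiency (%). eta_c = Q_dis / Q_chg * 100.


Coulombic efficiency = 68.388/68.552 * 100% = 99.76%

99.76%


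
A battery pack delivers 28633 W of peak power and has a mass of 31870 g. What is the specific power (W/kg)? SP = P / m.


Convert: m = 31870 g = 31.87 kg
Specific power = 28633 W / 31.87 kg = 898.4 W/kg

898.4 W/kg


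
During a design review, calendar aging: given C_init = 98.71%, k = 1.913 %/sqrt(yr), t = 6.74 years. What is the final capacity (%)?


sqrt(t) = sqrt(6.74) = 2.5962
C_final = 98.71 - 1.913 * 2.5962 = 93.74%

93.74%


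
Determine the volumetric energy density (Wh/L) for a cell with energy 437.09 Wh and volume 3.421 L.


Volumetric ED = 437.09 Wh / 3.421 L = 127.8 Wh/L

127.8 Wh/L


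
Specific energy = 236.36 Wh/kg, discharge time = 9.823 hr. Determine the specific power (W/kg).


Specific power = 236.36 Wh/kg / 9.823 hr = 24.06 W/kg

24.06 W/kg


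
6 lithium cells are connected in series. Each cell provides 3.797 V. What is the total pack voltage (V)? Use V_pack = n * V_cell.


Series voltages add: 6 * 3.797 V = 22.782 V

22.782 V


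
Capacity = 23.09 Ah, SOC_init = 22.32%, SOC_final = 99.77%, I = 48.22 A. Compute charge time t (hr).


delta_Ah = 23.09 * (99.77 - 22.32) / 100 = 17.883 Ah
t = delta_Ah / I = 17.883 / 48.22 = 0.3709 hr

0.3709 hr


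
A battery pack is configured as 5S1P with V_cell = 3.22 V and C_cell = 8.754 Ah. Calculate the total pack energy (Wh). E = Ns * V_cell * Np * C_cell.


E = Ns * Vcell * Np * Ccell = 5 * 3.22 * 1 * 8.754 = 140.9 Wh

140.9 Wh


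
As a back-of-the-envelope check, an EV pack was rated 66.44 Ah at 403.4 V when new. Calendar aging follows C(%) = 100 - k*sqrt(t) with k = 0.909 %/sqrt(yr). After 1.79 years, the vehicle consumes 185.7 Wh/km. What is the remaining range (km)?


Step 1: capacity retention = 100 - 0.909 * sqrt(1.79) = 100 - 0.909 * 1.3379 = 98.784%
Step 2: C_now = 66.44 * 98.784/100 = 65.632 Ah
Step 3: E_pack = V * C_now = 403.4 * 65.632 = 26476 Wh
Step 4: range = E_pack / consumption = 26476 / 185.7 = 142.6 km

142.6 km


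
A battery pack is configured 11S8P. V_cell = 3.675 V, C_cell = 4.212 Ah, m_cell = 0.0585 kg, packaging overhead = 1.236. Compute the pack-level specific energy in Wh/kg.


Step 1: V_pack = 11 * 3.675 = 40.425 V
Step 2: C_pack = 8 * 4.212 = 33.696 Ah
Step 3: E_pack = V_pack * C_pack = 40.425 * 33.696 = 1362.2 Wh
Step 4: m_pack = 11 * 8 * 0.0585 * 1.236 = 6.3629 kg
Step 5: ED = E_pack / m_pack = 1362.2 / 6.3629 = 214.1 Wh/kg

214.1 Wh/kg


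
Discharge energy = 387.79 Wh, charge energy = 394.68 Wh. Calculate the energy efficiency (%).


Round-trip efficiency = 387.79/394.68 * 100% = 98.25%

98.25%


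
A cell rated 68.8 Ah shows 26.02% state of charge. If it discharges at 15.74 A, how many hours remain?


Step 1: remaining = SOC/100 * C_total = 26.02/100 * 68.8 = 17.902 Ah
Step 2: t = remaining / I = 17.902 / 15.74 = 1.137 hr

1.137 hr


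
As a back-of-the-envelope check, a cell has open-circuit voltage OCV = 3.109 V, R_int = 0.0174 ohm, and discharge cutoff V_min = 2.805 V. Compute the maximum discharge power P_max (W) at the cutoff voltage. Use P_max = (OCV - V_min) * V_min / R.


dV = OCV - V_min = 0.304 V (so I_max = dV / R)
P_max = dV * V_min / R = 0.304 * 2.805 / 0.0174 = 49.01 W

49.01 W


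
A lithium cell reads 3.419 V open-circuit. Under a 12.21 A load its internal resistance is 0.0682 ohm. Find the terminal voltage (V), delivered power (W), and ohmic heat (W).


Step 1: V_terminal = OCV - I*R = 3.419 - 12.21 * 0.0682 = 2.5863 V
Step 2: P_out = V_terminal * I = 2.5863 * 12.21 = 31.58 W
Step 3: Q = I^2 * R = 12.21^2 * 0.0682 = 10.17 W

V=2.5863 V, P=31.58 W, Q=10.17 W


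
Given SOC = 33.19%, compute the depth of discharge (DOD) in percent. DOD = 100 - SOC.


DOD = 100 - SOC = 100 - 33.19 = 66.81%

66.81%


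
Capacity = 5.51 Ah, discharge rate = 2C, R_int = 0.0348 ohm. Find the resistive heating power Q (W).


Step 1: I = C_rate * capacity = 2 * 5.51 = 11.02 A
Step 2: Q = I^2 * R = 11.02^2 * 0.0348 = 121.44 * 0.0348 = 4.226 W

4.226 W


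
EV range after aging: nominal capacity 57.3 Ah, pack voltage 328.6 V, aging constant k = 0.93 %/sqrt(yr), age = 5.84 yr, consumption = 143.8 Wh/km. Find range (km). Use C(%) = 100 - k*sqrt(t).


Step 1: capacity retention = 100 - 0.93 * sqrt(5.84) = 100 - 0.93 * 2.4166 = 97.753%
Step 2: C_now = 57.3 * 97.753/100 = 56.012 Ah
Step 3: E_pack = V * C_now = 328.6 * 56.012 = 18406 Wh
Step 4: range = E_pack / consumption = 18406 / 143.8 = 128.0 km

128.0 km


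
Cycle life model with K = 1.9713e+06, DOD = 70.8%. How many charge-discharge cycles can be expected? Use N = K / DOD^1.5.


Step 1: DOD^1.5 = 70.8^1.5 = 595.73
Step 2: N = 1.9713e+06 / 595.73 = 3309 cycles

3309 cycles


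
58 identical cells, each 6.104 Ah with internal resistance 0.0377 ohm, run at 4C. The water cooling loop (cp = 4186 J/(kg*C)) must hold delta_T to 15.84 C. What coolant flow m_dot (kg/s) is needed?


Step 1: I = 4 * 6.104 = 24.416 A
Step 2: Q_cell = I^2 * R = 24.416^2 * 0.0377 = 22.475 W
Step 3: Q_total = 58 * 22.475 = 1303.6 W
Step 4: m_dot = Q_total / (cp * dT) = 1303.6 / (4186 * 15.84) = 0.01966 kg/s

0.01966 kg/s


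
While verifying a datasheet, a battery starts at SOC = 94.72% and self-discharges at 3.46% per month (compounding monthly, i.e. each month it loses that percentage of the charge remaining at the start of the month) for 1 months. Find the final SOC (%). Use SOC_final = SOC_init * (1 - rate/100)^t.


Monthly retention factor = 1 - 3.46/100 = 0.9654
Over 1 months: factor^1 = 0.9654
SOC_final = 94.72 * 0.9654 = 91.44%

91.44%


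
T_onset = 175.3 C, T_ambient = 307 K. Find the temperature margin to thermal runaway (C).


Convert: T_ambient = 307 K = 33.85 C
margin = 175.3 - 33.85 = 141.45 C

141.45 C


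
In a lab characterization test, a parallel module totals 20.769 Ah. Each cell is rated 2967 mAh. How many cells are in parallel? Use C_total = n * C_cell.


Convert: C_cell = 2967 mAh = 2.967 Ah
n = C_total / C_cell = 20.769 / 2.967 = 7

7


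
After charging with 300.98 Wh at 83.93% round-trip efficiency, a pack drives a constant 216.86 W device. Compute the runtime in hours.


Step 1: E_discharge = eta/100 * E_charge = 83.93/100 * 300.98 = 252.61 Wh
Step 2: t = E_discharge / P = 252.61 / 216.86 = 1.165 hr

1.165 hr


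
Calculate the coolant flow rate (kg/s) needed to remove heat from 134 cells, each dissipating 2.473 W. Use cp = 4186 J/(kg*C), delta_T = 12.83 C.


Step 1: Total heat Q = 134 * 2.473 W = 331.38 W
Step 2: denom = cp * dT = 4186 * 12.83 = 53706
Step 3: m_dot = 331.38 / 53706 = 0.006170 kg/s

0.006170 kg/s


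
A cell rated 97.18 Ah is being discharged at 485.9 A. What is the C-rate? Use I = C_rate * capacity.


C_rate = I / capacity = 485.9 / 97.18 = 5C

5C


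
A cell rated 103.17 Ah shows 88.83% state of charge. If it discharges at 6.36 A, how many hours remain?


Step 1: remaining = SOC/100 * C_total = 88.83/100 * 103.17 = 91.646 Ah
Step 2: t = remaining / I = 91.646 / 6.36 = 14.41 hr

14.41 hr


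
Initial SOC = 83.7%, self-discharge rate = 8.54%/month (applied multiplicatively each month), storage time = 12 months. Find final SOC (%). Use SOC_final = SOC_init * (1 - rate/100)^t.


decay = (1 - 8.54/100)^12 = 0.34259
SOC_final = 83.7 * 0.34259 = 28.67%

28.67%


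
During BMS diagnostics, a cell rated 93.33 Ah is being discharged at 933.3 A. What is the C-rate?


C_rate = I / capacity = 933.3 / 93.33 = 10C

10C


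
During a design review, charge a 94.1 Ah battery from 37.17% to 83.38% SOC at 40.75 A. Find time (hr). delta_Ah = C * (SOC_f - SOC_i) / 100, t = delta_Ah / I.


delta_Ah = 94.1 * (83.38 - 37.17) / 100 = 43.484 Ah
t = delta_Ah / I = 43.484 / 40.75 = 1.067 hr

1.067 hr


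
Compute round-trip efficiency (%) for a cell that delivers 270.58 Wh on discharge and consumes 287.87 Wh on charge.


Round-trip efficiency = 270.58/287.87 * 100% = 93.99%

93.99%


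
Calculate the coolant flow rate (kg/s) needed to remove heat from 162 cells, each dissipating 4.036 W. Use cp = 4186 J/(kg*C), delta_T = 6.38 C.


Step 1: Total heat Q = 162 * 4.036 W = 653.83 W
Step 2: denom = cp * dT = 4186 * 6.38 = 26707
Step 3: m_dot = 653.83 / 26707 = 0.02448 kg/s

0.02448 kg/s


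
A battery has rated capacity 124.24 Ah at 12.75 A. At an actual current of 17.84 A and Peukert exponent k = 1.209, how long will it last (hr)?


t_rated = C / I_rated = 124.24 / 12.75 = 9.7443 hr
(I_rated/I)^k = (0.71469)^1.209 = 0.66624
t = t_rated * (I_rated/I)^k = 9.7443 * 0.66624 = 6.492 hr

6.492 hr


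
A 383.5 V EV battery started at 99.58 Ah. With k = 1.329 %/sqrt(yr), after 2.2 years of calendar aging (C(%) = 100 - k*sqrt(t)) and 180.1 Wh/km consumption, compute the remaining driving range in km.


Step 1: capacity retention = 100 - 1.329 * sqrt(2.2) = 100 - 1.329 * 1.4832 = 98.029%
Step 2: C_now = 99.58 * 98.029/100 = 97.617 Ah
Step 3: E_pack = V * C_now = 383.5 * 97.617 = 37436 Wh
Step 4: range = E_pack / consumption = 37436 / 180.1 = 207.9 km

207.9 km


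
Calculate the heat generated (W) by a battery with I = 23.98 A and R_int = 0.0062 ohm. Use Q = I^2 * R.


I^2 = 575.04
Q = 575.04 * 0.0062 = 3.565 W

3.565 W


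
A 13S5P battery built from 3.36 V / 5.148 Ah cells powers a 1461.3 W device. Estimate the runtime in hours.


Step 1: E_pack = Ns * V_cell * Np * C_cell = 13 * 3.36 * 5 * 5.148 = 1124.3 Wh
Step 2: t = E_pack / P = 1124.3 / 1461.3 = 0.7694 hr

0.7694 hr


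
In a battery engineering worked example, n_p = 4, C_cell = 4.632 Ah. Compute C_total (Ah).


C_total = 4 * 4.632 = 18.528 Ah

18.528 Ah


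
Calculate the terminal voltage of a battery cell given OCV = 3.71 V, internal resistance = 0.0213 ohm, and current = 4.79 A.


V = OCV - I*R = 3.71 - 4.79 * 0.0213 = 3.608 V

3.608 V


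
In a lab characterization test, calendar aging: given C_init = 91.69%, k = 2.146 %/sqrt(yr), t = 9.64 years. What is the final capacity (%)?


Step 1: sqrt(9.64 yr) = 3.1048
Step 2: drop = 2.146 * 3.1048 = 6.6629
Step 3: C_final = 91.69 - 6.6629 = 85.03%

85.03%


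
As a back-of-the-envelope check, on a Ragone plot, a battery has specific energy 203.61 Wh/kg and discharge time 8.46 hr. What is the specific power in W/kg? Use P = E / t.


P_specific = E / t = 203.61 / 8.46 = 24.07 W/kg

24.07 W/kg


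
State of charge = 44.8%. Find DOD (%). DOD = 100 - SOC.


DOD = 100 - SOC = 100 - 44.8 = 55.2%

55.2%


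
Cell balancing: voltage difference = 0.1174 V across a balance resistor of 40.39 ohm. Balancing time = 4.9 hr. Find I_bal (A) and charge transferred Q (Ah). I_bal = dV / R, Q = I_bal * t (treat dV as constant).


I_bal = dV / R = 0.1174 / 40.39 = 0.0029067 A
Q = I_bal * t = 0.0029067 * 4.9 = 0.01424 Ah

I=0.0029067 A, Q=0.01424 Ah


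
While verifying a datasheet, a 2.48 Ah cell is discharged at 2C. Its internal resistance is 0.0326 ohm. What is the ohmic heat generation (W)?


Step 1: I = C_rate * capacity = 2 * 2.48 = 4.96 A
Step 2: Q = I^2 * R = 4.96^2 * 0.0326 = 24.602 * 0.0326 = 0.8020 W

0.8020 W


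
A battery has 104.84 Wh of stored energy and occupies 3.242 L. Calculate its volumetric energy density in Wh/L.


ED = E / V = 104.84 / 3.242 = 32.34 Wh/L

32.34 Wh/L


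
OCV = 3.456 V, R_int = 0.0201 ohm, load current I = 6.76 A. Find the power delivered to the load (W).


Step 1: V_terminal = OCV - I*R = 3.456 - 6.76 * 0.0201 = 3.3201 V
Step 2: P_out = V_terminal * I = 3.3201 * 6.76 = 22.44 W

22.44 W


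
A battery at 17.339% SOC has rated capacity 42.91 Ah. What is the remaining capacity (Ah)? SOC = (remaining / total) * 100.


remaining = SOC / 100 * total = 17.339 / 100 * 42.91 = 7.440 Ah

7.440 Ah


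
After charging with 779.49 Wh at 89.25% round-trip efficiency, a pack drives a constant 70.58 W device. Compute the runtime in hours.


Step 1: E_discharge = eta/100 * E_charge = 89.25/100 * 779.49 = 695.69 Wh
Step 2: t = E_discharge / P = 695.69 / 70.58 = 9.857 hr

9.857 hr


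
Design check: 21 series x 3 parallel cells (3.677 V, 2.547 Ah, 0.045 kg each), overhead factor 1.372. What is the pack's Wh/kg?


Step 1: V_pack = 21 * 3.677 = 77.217 V
Step 2: C_pack = 3 * 2.547 = 7.641 Ah
Step 3: E_pack = V_pack * C_pack = 77.217 * 7.641 = 590.02 Wh
Step 4: m_pack = 21 * 3 * 0.045 * 1.372 = 3.8896 kg
Step 5: ED = E_pack / m_pack = 590.02 / 3.8896 = 151.7 Wh/kg

151.7 Wh/kg


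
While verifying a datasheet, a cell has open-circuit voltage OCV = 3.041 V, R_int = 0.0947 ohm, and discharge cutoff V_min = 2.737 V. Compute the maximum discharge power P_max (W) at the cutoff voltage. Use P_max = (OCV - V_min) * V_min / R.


P_max = (OCV - V_min) * V_min / R = (3.041 - 2.737) * 2.737 / 0.0947 = 0.304 * 2.737 / 0.0947 = 8.786 W

8.786 W


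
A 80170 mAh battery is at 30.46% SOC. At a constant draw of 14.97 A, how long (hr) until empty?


Convert: C_total = 80170 mAh = 80.17 Ah
Step 1: remaining = SOC/100 * C_total = 30.46/100 * 80.17 = 24.42 Ah
Step 2: t = remaining / I = 24.42 / 14.97 = 1.631 hr

1.631 hr


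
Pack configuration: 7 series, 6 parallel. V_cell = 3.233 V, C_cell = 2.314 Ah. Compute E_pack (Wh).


E = Ns * Vcell * Np * Ccell = 7 * 3.233 * 6 * 2.314 = 314.2 Wh

314.2 Wh


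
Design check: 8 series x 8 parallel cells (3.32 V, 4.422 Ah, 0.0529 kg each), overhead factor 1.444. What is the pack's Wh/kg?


Step 1: V_pack = 8 * 3.32 = 26.56 V
Step 2: C_pack = 8 * 4.422 = 35.376 Ah
Step 3: E_pack = V_pack * C_pack = 26.56 * 35.376 = 939.59 Wh
Step 4: m_pack = 8 * 8 * 0.0529 * 1.444 = 4.8888 kg
Step 5: ED = E_pack / m_pack = 939.59 / 4.8888 = 192.2 Wh/kg

192.2 Wh/kg


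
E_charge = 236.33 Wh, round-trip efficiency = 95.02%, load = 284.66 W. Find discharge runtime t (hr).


Step 1: E_discharge = eta/100 * E_charge = 95.02/100 * 236.33 = 224.56 Wh
Step 2: t = E_discharge / P = 224.56 / 284.66 = 0.7889 hr

0.7889 hr


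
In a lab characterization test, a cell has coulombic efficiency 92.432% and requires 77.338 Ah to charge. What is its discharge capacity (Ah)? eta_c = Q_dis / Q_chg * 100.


Q_dis = eta/100 * Q_chg = 92.432/100 * 77.338 = 71.49 Ah

71.49 Ah


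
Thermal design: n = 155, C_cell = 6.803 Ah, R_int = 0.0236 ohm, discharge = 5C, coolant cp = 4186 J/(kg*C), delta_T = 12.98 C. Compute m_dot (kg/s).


Step 1: I = 5 * 6.803 = 34.015 A
Step 2: Q_cell = I^2 * R = 34.015^2 * 0.0236 = 27.306 W
Step 3: Q_total = 155 * 27.306 = 4232.4 W
Step 4: m_dot = Q_total / (cp * dT) = 4232.4 / (4186 * 12.98) = 0.07790 kg/s

0.07790 kg/s


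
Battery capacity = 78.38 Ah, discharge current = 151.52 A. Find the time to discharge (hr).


Runtime = 78.38 Ah / 151.52 A = 0.5173 hr

0.5173 hr


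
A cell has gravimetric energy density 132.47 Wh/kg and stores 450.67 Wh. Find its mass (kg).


m = E / ED = 450.67 / 132.47 = 3.402 kg

3.402 kg


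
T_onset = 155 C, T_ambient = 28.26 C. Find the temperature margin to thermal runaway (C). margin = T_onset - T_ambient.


margin = T_onset - T_ambient = 155 - 28.26 = 126.74 C

126.74 C


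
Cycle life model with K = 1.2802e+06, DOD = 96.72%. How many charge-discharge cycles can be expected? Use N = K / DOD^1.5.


Step 1: DOD^1.5 = 96.72^1.5 = 951.21
Step 2: N = 1.2802e+06 / 951.21 = 1346 cycles

1346 cycles
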